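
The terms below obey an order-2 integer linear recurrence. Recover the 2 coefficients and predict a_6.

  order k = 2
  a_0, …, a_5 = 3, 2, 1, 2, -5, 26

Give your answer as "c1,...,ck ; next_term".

-4,3 ; -119

  a_2 = -4·2 + 3·3 = 1
  a_3 = -4·1 + 3·2 = 2
  a_4 = -4·2 + 3·1 = -5
  a_5 = -4·-5 + 3·2 = 26
  a_6 = -4·26 + 3·-5 = -119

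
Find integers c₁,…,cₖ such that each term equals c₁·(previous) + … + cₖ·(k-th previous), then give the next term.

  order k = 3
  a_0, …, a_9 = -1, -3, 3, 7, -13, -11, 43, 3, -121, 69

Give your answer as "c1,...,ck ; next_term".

-1,-3,-1 ; 291

  a_3 = -1·3 + -3·-3 + -1·-1 = 7
  a_4 = -1·7 + -3·3 + -1·-3 = -13
  a_5 = -1·-13 + -3·7 + -1·3 = -11
  a_6 = -1·-11 + -3·-13 + -1·7 = 43
  a_7 = -1·43 + -3·-11 + -1·-13 = 3
  a_8 = -1·3 + -3·43 + -1·-11 = -121
  a_9 = -1·-121 + -3·3 + -1·43 = 69
  a_10 = -1·69 + -3·-121 + -1·3 = 291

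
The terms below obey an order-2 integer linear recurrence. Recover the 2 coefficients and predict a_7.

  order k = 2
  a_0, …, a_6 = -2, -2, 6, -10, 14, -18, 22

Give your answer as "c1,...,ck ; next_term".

  a_2 = -2·-2 + -1·-2 = 6
  a_3 = -2·6 + -1·-2 = -10
  a_4 = -2·-10 + -1·6 = 14
  a_5 = -2·14 + -1·-10 = -18
  a_6 = -2·-18 + -1·14 = 22
  a_7 = -2·22 + -1·-18 = -26

-2,-1 ; -26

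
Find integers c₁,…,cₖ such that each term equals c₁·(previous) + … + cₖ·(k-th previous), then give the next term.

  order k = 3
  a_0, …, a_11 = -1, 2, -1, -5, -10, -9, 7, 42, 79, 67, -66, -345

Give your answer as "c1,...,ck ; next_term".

  a_3 = 2·-1 + -2·2 + -1·-1 = -5
  a_4 = 2·-5 + -2·-1 + -1·2 = -10
  a_5 = 2·-10 + -2·-5 + -1·-1 = -9
  a_6 = 2·-9 + -2·-10 + -1·-5 = 7
  a_7 = 2·7 + -2·-9 + -1·-10 = 42
  a_8 = 2·42 + -2·7 + -1·-9 = 79
  a_9 = 2·79 + -2·42 + -1·7 = 67
  a_10 = 2·67 + -2·79 + -1·42 = -66
  a_11 = 2·-66 + -2·67 + -1·79 = -345
  a_12 = 2·-345 + -2·-66 + -1·67 = -625

2,-2,-1 ; -625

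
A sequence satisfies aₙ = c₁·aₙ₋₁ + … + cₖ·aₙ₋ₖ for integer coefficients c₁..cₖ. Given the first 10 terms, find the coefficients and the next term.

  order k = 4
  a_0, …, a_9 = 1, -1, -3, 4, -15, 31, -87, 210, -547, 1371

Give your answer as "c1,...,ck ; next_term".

-2,2,2,1 ; -3503

  a_4 = -2·4 + 2·-3 + 2·-1 + 1·1 = -15
  a_5 = -2·-15 + 2·4 + 2·-3 + 1·-1 = 31
  a_6 = -2·31 + 2·-15 + 2·4 + 1·-3 = -87
  a_7 = -2·-87 + 2·31 + 2·-15 + 1·4 = 210
  a_8 = -2·210 + 2·-87 + 2·31 + 1·-15 = -547
  a_9 = -2·-547 + 2·210 + 2·-87 + 1·31 = 1371
  a_10 = -2·1371 + 2·-547 + 2·210 + 1·-87 = -3503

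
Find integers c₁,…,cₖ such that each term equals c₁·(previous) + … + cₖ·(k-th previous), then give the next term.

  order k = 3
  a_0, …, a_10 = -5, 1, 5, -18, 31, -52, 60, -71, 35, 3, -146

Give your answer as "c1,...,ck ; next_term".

  a_3 = -1·5 + 2·1 + 3·-5 = -18
  a_4 = -1·-18 + 2·5 + 3·1 = 31
  a_5 = -1·31 + 2·-18 + 3·5 = -52
  a_6 = -1·-52 + 2·31 + 3·-18 = 60
  a_7 = -1·60 + 2·-52 + 3·31 = -71
  a_8 = -1·-71 + 2·60 + 3·-52 = 35
  a_9 = -1·35 + 2·-71 + 3·60 = 3
  a_10 = -1·3 + 2·35 + 3·-71 = -146
  a_11 = -1·-146 + 2·3 + 3·35 = 257

-1,2,3 ; 257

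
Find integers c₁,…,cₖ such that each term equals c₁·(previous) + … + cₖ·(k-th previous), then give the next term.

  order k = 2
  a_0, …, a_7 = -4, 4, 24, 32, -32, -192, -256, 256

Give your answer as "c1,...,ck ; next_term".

2,-4 ; 1536

  a_2 = 2·4 + -4·-4 = 24
  a_3 = 2·24 + -4·4 = 32
  a_4 = 2·32 + -4·24 = -32
  a_5 = 2·-32 + -4·32 = -192
  a_6 = 2·-192 + -4·-32 = -256
  a_7 = 2·-256 + -4·-192 = 256
  a_8 = 2·256 + -4·-256 = 1536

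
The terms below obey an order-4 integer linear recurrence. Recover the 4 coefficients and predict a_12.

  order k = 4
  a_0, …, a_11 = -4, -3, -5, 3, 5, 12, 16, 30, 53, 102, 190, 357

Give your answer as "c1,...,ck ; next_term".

2,0,-1,1 ; 665

  a_4 = 2·3 + 0·-5 + -1·-3 + 1·-4 = 5
  a_5 = 2·5 + 0·3 + -1·-5 + 1·-3 = 12
  a_6 = 2·12 + 0·5 + -1·3 + 1·-5 = 16
  a_7 = 2·16 + 0·12 + -1·5 + 1·3 = 30
  a_8 = 2·30 + 0·16 + -1·12 + 1·5 = 53
  a_9 = 2·53 + 0·30 + -1·16 + 1·12 = 102
  a_10 = 2·102 + 0·53 + -1·30 + 1·16 = 190
  a_11 = 2·190 + 0·102 + -1·53 + 1·30 = 357
  a_12 = 2·357 + 0·190 + -1·102 + 1·53 = 665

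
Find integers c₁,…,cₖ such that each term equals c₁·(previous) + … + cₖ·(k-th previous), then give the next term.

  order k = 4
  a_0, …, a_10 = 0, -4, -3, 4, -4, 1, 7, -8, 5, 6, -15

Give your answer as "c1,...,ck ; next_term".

0,0,1,-1 ; 13

  a_4 = 0·4 + 0·-3 + 1·-4 + -1·0 = -4
  a_5 = 0·-4 + 0·4 + 1·-3 + -1·-4 = 1
  a_6 = 0·1 + 0·-4 + 1·4 + -1·-3 = 7
  a_7 = 0·7 + 0·1 + 1·-4 + -1·4 = -8
  a_8 = 0·-8 + 0·7 + 1·1 + -1·-4 = 5
  a_9 = 0·5 + 0·-8 + 1·7 + -1·1 = 6
  a_10 = 0·6 + 0·5 + 1·-8 + -1·7 = -15
  a_11 = 0·-15 + 0·6 + 1·5 + -1·-8 = 13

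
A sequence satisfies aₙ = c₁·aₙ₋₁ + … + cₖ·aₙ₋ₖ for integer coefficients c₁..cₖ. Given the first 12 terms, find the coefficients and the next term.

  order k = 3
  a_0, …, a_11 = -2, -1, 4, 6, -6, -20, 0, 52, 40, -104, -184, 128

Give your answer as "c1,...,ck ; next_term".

  a_3 = 0·4 + -2·-1 + -2·-2 = 6
  a_4 = 0·6 + -2·4 + -2·-1 = -6
  a_5 = 0·-6 + -2·6 + -2·4 = -20
  a_6 = 0·-20 + -2·-6 + -2·6 = 0
  a_7 = 0·0 + -2·-20 + -2·-6 = 52
  a_8 = 0·52 + -2·0 + -2·-20 = 40
  a_9 = 0·40 + -2·52 + -2·0 = -104
  a_10 = 0·-104 + -2·40 + -2·52 = -184
  a_11 = 0·-184 + -2·-104 + -2·40 = 128
  a_12 = 0·128 + -2·-184 + -2·-104 = 576

0,-2,-2 ; 576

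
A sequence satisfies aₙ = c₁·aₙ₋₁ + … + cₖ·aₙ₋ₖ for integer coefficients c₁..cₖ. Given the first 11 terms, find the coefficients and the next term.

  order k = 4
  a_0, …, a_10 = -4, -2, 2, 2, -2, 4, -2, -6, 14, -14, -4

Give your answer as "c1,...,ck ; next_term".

-1,-1,1,-1 ; 38

  a_4 = -1·2 + -1·2 + 1·-2 + -1·-4 = -2
  a_5 = -1·-2 + -1·2 + 1·2 + -1·-2 = 4
  a_6 = -1·4 + -1·-2 + 1·2 + -1·2 = -2
  a_7 = -1·-2 + -1·4 + 1·-2 + -1·2 = -6
  a_8 = -1·-6 + -1·-2 + 1·4 + -1·-2 = 14
  a_9 = -1·14 + -1·-6 + 1·-2 + -1·4 = -14
  a_10 = -1·-14 + -1·14 + 1·-6 + -1·-2 = -4
  a_11 = -1·-4 + -1·-14 + 1·14 + -1·-6 = 38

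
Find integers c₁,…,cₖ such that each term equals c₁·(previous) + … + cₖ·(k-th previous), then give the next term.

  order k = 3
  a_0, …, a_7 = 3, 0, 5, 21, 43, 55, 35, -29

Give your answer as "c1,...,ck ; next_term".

3,-4,2 ; -117

  a_3 = 3·5 + -4·0 + 2·3 = 21
  a_4 = 3·21 + -4·5 + 2·0 = 43
  a_5 = 3·43 + -4·21 + 2·5 = 55
  a_6 = 3·55 + -4·43 + 2·21 = 35
  a_7 = 3·35 + -4·55 + 2·43 = -29
  a_8 = 3·-29 + -4·35 + 2·55 = -117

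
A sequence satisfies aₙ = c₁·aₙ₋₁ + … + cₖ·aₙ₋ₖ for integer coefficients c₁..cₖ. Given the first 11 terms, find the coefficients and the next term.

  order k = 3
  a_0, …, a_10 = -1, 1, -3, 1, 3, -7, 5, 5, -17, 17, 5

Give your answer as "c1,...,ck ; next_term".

  a_3 = -1·-3 + -1·1 + 1·-1 = 1
  a_4 = -1·1 + -1·-3 + 1·1 = 3
  a_5 = -1·3 + -1·1 + 1·-3 = -7
  a_6 = -1·-7 + -1·3 + 1·1 = 5
  a_7 = -1·5 + -1·-7 + 1·3 = 5
  a_8 = -1·5 + -1·5 + 1·-7 = -17
  a_9 = -1·-17 + -1·5 + 1·5 = 17
  a_10 = -1·17 + -1·-17 + 1·5 = 5
  a_11 = -1·5 + -1·17 + 1·-17 = -39

-1,-1,1 ; -39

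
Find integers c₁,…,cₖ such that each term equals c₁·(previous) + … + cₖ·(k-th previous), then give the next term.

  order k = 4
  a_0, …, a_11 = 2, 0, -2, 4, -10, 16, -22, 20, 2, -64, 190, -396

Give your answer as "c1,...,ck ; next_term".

-2,0,2,-1 ; 662

  a_4 = -2·4 + 0·-2 + 2·0 + -1·2 = -10
  a_5 = -2·-10 + 0·4 + 2·-2 + -1·0 = 16
  a_6 = -2·16 + 0·-10 + 2·4 + -1·-2 = -22
  a_7 = -2·-22 + 0·16 + 2·-10 + -1·4 = 20
  a_8 = -2·20 + 0·-22 + 2·16 + -1·-10 = 2
  a_9 = -2·2 + 0·20 + 2·-22 + -1·16 = -64
  a_10 = -2·-64 + 0·2 + 2·20 + -1·-22 = 190
  a_11 = -2·190 + 0·-64 + 2·2 + -1·20 = -396
  a_12 = -2·-396 + 0·190 + 2·-64 + -1·2 = 662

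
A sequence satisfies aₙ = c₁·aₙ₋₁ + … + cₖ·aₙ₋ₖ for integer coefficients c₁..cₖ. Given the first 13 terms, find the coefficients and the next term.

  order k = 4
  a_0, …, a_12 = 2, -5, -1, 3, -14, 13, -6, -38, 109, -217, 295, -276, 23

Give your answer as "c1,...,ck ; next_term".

-3,-2,3,4 ; 500

  a_4 = -3·3 + -2·-1 + 3·-5 + 4·2 = -14
  a_5 = -3·-14 + -2·3 + 3·-1 + 4·-5 = 13
  a_6 = -3·13 + -2·-14 + 3·3 + 4·-1 = -6
  a_7 = -3·-6 + -2·13 + 3·-14 + 4·3 = -38
  a_8 = -3·-38 + -2·-6 + 3·13 + 4·-14 = 109
  a_9 = -3·109 + -2·-38 + 3·-6 + 4·13 = -217
  a_10 = -3·-217 + -2·109 + 3·-38 + 4·-6 = 295
  a_11 = -3·295 + -2·-217 + 3·109 + 4·-38 = -276
  a_12 = -3·-276 + -2·295 + 3·-217 + 4·109 = 23
  a_13 = -3·23 + -2·-276 + 3·295 + 4·-217 = 500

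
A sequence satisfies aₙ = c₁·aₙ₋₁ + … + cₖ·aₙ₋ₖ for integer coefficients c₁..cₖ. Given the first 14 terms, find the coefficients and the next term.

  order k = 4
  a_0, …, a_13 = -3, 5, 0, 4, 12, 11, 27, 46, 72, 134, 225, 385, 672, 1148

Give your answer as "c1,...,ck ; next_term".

1,1,1,-1 ; 1980

  a_4 = 1·4 + 1·0 + 1·5 + -1·-3 = 12
  a_5 = 1·12 + 1·4 + 1·0 + -1·5 = 11
  a_6 = 1·11 + 1·12 + 1·4 + -1·0 = 27
  a_7 = 1·27 + 1·11 + 1·12 + -1·4 = 46
  a_8 = 1·46 + 1·27 + 1·11 + -1·12 = 72
  a_9 = 1·72 + 1·46 + 1·27 + -1·11 = 134
  a_10 = 1·134 + 1·72 + 1·46 + -1·27 = 225
  a_11 = 1·225 + 1·134 + 1·72 + -1·46 = 385
  a_12 = 1·385 + 1·225 + 1·134 + -1·72 = 672
  a_13 = 1·672 + 1·385 + 1·225 + -1·134 = 1148
  a_14 = 1·1148 + 1·672 + 1·385 + -1·225 = 1980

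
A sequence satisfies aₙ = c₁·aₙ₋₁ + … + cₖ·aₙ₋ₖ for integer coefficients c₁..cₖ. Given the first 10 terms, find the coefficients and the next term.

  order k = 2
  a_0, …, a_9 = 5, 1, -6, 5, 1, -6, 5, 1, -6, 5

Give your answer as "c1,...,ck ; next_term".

-1,-1 ; 1

  a_2 = -1·1 + -1·5 = -6
  a_3 = -1·-6 + -1·1 = 5
  a_4 = -1·5 + -1·-6 = 1
  a_5 = -1·1 + -1·5 = -6
  a_6 = -1·-6 + -1·1 = 5
  a_7 = -1·5 + -1·-6 = 1
  a_8 = -1·1 + -1·5 = -6
  a_9 = -1·-6 + -1·1 = 5
  a_10 = -1·5 + -1·-6 = 1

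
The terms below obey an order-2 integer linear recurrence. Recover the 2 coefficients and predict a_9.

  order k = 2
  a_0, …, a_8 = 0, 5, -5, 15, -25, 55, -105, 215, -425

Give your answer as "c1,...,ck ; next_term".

  a_2 = -1·5 + 2·0 = -5
  a_3 = -1·-5 + 2·5 = 15
  a_4 = -1·15 + 2·-5 = -25
  a_5 = -1·-25 + 2·15 = 55
  a_6 = -1·55 + 2·-25 = -105
  a_7 = -1·-105 + 2·55 = 215
  a_8 = -1·215 + 2·-105 = -425
  a_9 = -1·-425 + 2·215 = 855

-1,2 ; 855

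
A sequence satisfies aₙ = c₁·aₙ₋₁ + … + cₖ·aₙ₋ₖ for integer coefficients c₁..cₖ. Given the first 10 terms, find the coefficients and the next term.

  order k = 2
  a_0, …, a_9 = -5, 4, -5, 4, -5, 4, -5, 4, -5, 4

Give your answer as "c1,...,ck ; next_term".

0,1 ; -5

  a_2 = 0·4 + 1·-5 = -5
  a_3 = 0·-5 + 1·4 = 4
  a_4 = 0·4 + 1·-5 = -5
  a_5 = 0·-5 + 1·4 = 4
  a_6 = 0·4 + 1·-5 = -5
  a_7 = 0·-5 + 1·4 = 4
  a_8 = 0·4 + 1·-5 = -5
  a_9 = 0·-5 + 1·4 = 4
  a_10 = 0·4 + 1·-5 = -5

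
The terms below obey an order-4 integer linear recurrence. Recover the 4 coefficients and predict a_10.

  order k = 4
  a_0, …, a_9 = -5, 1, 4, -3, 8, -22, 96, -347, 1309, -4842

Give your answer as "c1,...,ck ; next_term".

-3,3,2,3 ; 18047

  a_4 = -3·-3 + 3·4 + 2·1 + 3·-5 = 8
  a_5 = -3·8 + 3·-3 + 2·4 + 3·1 = -22
  a_6 = -3·-22 + 3·8 + 2·-3 + 3·4 = 96
  a_7 = -3·96 + 3·-22 + 2·8 + 3·-3 = -347
  a_8 = -3·-347 + 3·96 + 2·-22 + 3·8 = 1309
  a_9 = -3·1309 + 3·-347 + 2·96 + 3·-22 = -4842
  a_10 = -3·-4842 + 3·1309 + 2·-347 + 3·96 = 18047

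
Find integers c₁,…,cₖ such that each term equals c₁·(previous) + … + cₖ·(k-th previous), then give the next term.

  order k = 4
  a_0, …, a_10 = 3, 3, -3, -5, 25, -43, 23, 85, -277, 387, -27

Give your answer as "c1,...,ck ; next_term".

-2,-2,2,1 ; -1189

  a_4 = -2·-5 + -2·-3 + 2·3 + 1·3 = 25
  a_5 = -2·25 + -2·-5 + 2·-3 + 1·3 = -43
  a_6 = -2·-43 + -2·25 + 2·-5 + 1·-3 = 23
  a_7 = -2·23 + -2·-43 + 2·25 + 1·-5 = 85
  a_8 = -2·85 + -2·23 + 2·-43 + 1·25 = -277
  a_9 = -2·-277 + -2·85 + 2·23 + 1·-43 = 387
  a_10 = -2·387 + -2·-277 + 2·85 + 1·23 = -27
  a_11 = -2·-27 + -2·387 + 2·-277 + 1·85 = -1189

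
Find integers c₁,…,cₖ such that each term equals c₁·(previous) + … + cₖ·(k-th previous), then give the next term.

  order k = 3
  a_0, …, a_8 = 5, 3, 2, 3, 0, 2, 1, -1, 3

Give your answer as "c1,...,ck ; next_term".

-1,0,1 ; -2

  a_3 = -1·2 + 0·3 + 1·5 = 3
  a_4 = -1·3 + 0·2 + 1·3 = 0
  a_5 = -1·0 + 0·3 + 1·2 = 2
  a_6 = -1·2 + 0·0 + 1·3 = 1
  a_7 = -1·1 + 0·2 + 1·0 = -1
  a_8 = -1·-1 + 0·1 + 1·2 = 3
  a_9 = -1·3 + 0·-1 + 1·1 = -2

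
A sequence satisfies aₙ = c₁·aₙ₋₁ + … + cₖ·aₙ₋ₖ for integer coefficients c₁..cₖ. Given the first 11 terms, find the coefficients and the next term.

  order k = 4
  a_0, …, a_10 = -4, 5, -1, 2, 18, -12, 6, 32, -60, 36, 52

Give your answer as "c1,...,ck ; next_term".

0,0,2,-2 ; -184

  a_4 = 0·2 + 0·-1 + 2·5 + -2·-4 = 18
  a_5 = 0·18 + 0·2 + 2·-1 + -2·5 = -12
  a_6 = 0·-12 + 0·18 + 2·2 + -2·-1 = 6
  a_7 = 0·6 + 0·-12 + 2·18 + -2·2 = 32
  a_8 = 0·32 + 0·6 + 2·-12 + -2·18 = -60
  a_9 = 0·-60 + 0·32 + 2·6 + -2·-12 = 36
  a_10 = 0·36 + 0·-60 + 2·32 + -2·6 = 52
  a_11 = 0·52 + 0·36 + 2·-60 + -2·32 = -184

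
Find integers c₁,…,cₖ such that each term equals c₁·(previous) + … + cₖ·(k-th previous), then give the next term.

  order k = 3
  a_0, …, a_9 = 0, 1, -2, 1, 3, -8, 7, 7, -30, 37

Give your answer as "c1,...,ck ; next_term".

-1,-1,2 ; 7

  a_3 = -1·-2 + -1·1 + 2·0 = 1
  a_4 = -1·1 + -1·-2 + 2·1 = 3
  a_5 = -1·3 + -1·1 + 2·-2 = -8
  a_6 = -1·-8 + -1·3 + 2·1 = 7
  a_7 = -1·7 + -1·-8 + 2·3 = 7
  a_8 = -1·7 + -1·7 + 2·-8 = -30
  a_9 = -1·-30 + -1·7 + 2·7 = 37
  a_10 = -1·37 + -1·-30 + 2·7 = 7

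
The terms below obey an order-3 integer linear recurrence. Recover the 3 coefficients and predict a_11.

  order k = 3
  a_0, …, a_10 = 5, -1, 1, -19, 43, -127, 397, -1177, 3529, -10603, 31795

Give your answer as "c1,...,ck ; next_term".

-2,2,-3 ; -95383

  a_3 = -2·1 + 2·-1 + -3·5 = -19
  a_4 = -2·-19 + 2·1 + -3·-1 = 43
  a_5 = -2·43 + 2·-19 + -3·1 = -127
  a_6 = -2·-127 + 2·43 + -3·-19 = 397
  a_7 = -2·397 + 2·-127 + -3·43 = -1177
  a_8 = -2·-1177 + 2·397 + -3·-127 = 3529
  a_9 = -2·3529 + 2·-1177 + -3·397 = -10603
  a_10 = -2·-10603 + 2·3529 + -3·-1177 = 31795
  a_11 = -2·31795 + 2·-10603 + -3·3529 = -95383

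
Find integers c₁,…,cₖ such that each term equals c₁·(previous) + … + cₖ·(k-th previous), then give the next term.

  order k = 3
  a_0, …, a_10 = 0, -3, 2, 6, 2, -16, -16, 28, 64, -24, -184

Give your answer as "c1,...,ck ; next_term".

  a_3 = 0·2 + -2·-3 + -2·0 = 6
  a_4 = 0·6 + -2·2 + -2·-3 = 2
  a_5 = 0·2 + -2·6 + -2·2 = -16
  a_6 = 0·-16 + -2·2 + -2·6 = -16
  a_7 = 0·-16 + -2·-16 + -2·2 = 28
  a_8 = 0·28 + -2·-16 + -2·-16 = 64
  a_9 = 0·64 + -2·28 + -2·-16 = -24
  a_10 = 0·-24 + -2·64 + -2·28 = -184
  a_11 = 0·-184 + -2·-24 + -2·64 = -80

0,-2,-2 ; -80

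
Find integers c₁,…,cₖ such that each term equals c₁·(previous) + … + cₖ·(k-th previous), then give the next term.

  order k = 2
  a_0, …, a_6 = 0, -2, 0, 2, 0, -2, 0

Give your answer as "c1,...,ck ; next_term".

0,-1 ; 2

  a_2 = 0·-2 + -1·0 = 0
  a_3 = 0·0 + -1·-2 = 2
  a_4 = 0·2 + -1·0 = 0
  a_5 = 0·0 + -1·2 = -2
  a_6 = 0·-2 + -1·0 = 0
  a_7 = 0·0 + -1·-2 = 2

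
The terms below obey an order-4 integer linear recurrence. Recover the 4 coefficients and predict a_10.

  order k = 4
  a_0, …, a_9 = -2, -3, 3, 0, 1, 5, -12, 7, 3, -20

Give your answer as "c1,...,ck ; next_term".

-1,-1,0,-2 ; 41

  a_4 = -1·0 + -1·3 + 0·-3 + -2·-2 = 1
  a_5 = -1·1 + -1·0 + 0·3 + -2·-3 = 5
  a_6 = -1·5 + -1·1 + 0·0 + -2·3 = -12
  a_7 = -1·-12 + -1·5 + 0·1 + -2·0 = 7
  a_8 = -1·7 + -1·-12 + 0·5 + -2·1 = 3
  a_9 = -1·3 + -1·7 + 0·-12 + -2·5 = -20
  a_10 = -1·-20 + -1·3 + 0·7 + -2·-12 = 41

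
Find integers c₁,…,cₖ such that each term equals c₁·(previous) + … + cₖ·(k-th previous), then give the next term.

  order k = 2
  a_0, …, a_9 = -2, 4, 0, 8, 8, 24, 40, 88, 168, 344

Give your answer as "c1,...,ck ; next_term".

  a_2 = 1·4 + 2·-2 = 0
  a_3 = 1·0 + 2·4 = 8
  a_4 = 1·8 + 2·0 = 8
  a_5 = 1·8 + 2·8 = 24
  a_6 = 1·24 + 2·8 = 40
  a_7 = 1·40 + 2·24 = 88
  a_8 = 1·88 + 2·40 = 168
  a_9 = 1·168 + 2·88 = 344
  a_10 = 1·344 + 2·168 = 680

1,2 ; 680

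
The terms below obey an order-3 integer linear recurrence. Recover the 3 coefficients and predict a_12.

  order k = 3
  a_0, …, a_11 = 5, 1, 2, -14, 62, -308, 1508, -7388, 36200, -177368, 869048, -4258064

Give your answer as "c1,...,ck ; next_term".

  a_3 = -4·2 + 4·1 + -2·5 = -14
  a_4 = -4·-14 + 4·2 + -2·1 = 62
  a_5 = -4·62 + 4·-14 + -2·2 = -308
  a_6 = -4·-308 + 4·62 + -2·-14 = 1508
  a_7 = -4·1508 + 4·-308 + -2·62 = -7388
  a_8 = -4·-7388 + 4·1508 + -2·-308 = 36200
  a_9 = -4·36200 + 4·-7388 + -2·1508 = -177368
  a_10 = -4·-177368 + 4·36200 + -2·-7388 = 869048
  a_11 = -4·869048 + 4·-177368 + -2·36200 = -4258064
  a_12 = -4·-4258064 + 4·869048 + -2·-177368 = 20863184

-4,4,-2 ; 20863184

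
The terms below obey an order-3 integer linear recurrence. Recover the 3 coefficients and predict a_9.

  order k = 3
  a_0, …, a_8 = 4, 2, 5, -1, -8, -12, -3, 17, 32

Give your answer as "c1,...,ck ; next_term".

  a_3 = 1·5 + -1·2 + -1·4 = -1
  a_4 = 1·-1 + -1·5 + -1·2 = -8
  a_5 = 1·-8 + -1·-1 + -1·5 = -12
  a_6 = 1·-12 + -1·-8 + -1·-1 = -3
  a_7 = 1·-3 + -1·-12 + -1·-8 = 17
  a_8 = 1·17 + -1·-3 + -1·-12 = 32
  a_9 = 1·32 + -1·17 + -1·-3 = 18

1,-1,-1 ; 18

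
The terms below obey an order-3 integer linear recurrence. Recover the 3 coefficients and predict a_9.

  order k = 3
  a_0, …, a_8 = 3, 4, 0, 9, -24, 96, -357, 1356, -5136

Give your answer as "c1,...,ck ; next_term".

  a_3 = -4·0 + 0·4 + 3·3 = 9
  a_4 = -4·9 + 0·0 + 3·4 = -24
  a_5 = -4·-24 + 0·9 + 3·0 = 96
  a_6 = -4·96 + 0·-24 + 3·9 = -357
  a_7 = -4·-357 + 0·96 + 3·-24 = 1356
  a_8 = -4·1356 + 0·-357 + 3·96 = -5136
  a_9 = -4·-5136 + 0·1356 + 3·-357 = 19473

-4,0,3 ; 19473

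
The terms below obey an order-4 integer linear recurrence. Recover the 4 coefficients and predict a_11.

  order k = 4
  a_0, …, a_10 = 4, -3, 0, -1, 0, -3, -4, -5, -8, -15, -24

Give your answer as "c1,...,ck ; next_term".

1,0,1,1 ; -37

  a_4 = 1·-1 + 0·0 + 1·-3 + 1·4 = 0
  a_5 = 1·0 + 0·-1 + 1·0 + 1·-3 = -3
  a_6 = 1·-3 + 0·0 + 1·-1 + 1·0 = -4
  a_7 = 1·-4 + 0·-3 + 1·0 + 1·-1 = -5
  a_8 = 1·-5 + 0·-4 + 1·-3 + 1·0 = -8
  a_9 = 1·-8 + 0·-5 + 1·-4 + 1·-3 = -15
  a_10 = 1·-15 + 0·-8 + 1·-5 + 1·-4 = -24
  a_11 = 1·-24 + 0·-15 + 1·-8 + 1·-5 = -37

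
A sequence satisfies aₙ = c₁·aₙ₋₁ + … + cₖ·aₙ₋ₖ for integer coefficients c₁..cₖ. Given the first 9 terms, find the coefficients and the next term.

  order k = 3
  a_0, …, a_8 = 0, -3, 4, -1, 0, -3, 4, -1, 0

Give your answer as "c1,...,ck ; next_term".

  a_3 = -1·4 + -1·-3 + -1·0 = -1
  a_4 = -1·-1 + -1·4 + -1·-3 = 0
  a_5 = -1·0 + -1·-1 + -1·4 = -3
  a_6 = -1·-3 + -1·0 + -1·-1 = 4
  a_7 = -1·4 + -1·-3 + -1·0 = -1
  a_8 = -1·-1 + -1·4 + -1·-3 = 0
  a_9 = -1·0 + -1·-1 + -1·4 = -3

-1,-1,-1 ; -3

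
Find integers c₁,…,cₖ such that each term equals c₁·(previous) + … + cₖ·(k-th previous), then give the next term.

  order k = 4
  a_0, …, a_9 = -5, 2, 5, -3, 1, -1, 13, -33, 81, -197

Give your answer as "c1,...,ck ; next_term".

-2,1,0,2 ; 501

  a_4 = -2·-3 + 1·5 + 0·2 + 2·-5 = 1
  a_5 = -2·1 + 1·-3 + 0·5 + 2·2 = -1
  a_6 = -2·-1 + 1·1 + 0·-3 + 2·5 = 13
  a_7 = -2·13 + 1·-1 + 0·1 + 2·-3 = -33
  a_8 = -2·-33 + 1·13 + 0·-1 + 2·1 = 81
  a_9 = -2·81 + 1·-33 + 0·13 + 2·-1 = -197
  a_10 = -2·-197 + 1·81 + 0·-33 + 2·13 = 501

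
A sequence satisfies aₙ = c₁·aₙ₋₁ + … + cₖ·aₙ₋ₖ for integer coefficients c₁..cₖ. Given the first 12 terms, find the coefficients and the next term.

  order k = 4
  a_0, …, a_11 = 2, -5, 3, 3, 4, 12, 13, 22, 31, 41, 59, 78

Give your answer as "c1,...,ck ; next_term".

1,1,0,-1 ; 106

  a_4 = 1·3 + 1·3 + 0·-5 + -1·2 = 4
  a_5 = 1·4 + 1·3 + 0·3 + -1·-5 = 12
  a_6 = 1·12 + 1·4 + 0·3 + -1·3 = 13
  a_7 = 1·13 + 1·12 + 0·4 + -1·3 = 22
  a_8 = 1·22 + 1·13 + 0·12 + -1·4 = 31
  a_9 = 1·31 + 1·22 + 0·13 + -1·12 = 41
  a_10 = 1·41 + 1·31 + 0·22 + -1·13 = 59
  a_11 = 1·59 + 1·41 + 0·31 + -1·22 = 78
  a_12 = 1·78 + 1·59 + 0·41 + -1·31 = 106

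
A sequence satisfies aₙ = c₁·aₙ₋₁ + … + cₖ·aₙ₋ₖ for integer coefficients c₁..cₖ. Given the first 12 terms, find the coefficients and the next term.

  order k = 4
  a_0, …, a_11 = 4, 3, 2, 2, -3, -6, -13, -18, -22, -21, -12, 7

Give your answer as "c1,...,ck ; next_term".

1,1,-1,-1 ; 38

  a_4 = 1·2 + 1·2 + -1·3 + -1·4 = -3
  a_5 = 1·-3 + 1·2 + -1·2 + -1·3 = -6
  a_6 = 1·-6 + 1·-3 + -1·2 + -1·2 = -13
  a_7 = 1·-13 + 1·-6 + -1·-3 + -1·2 = -18
  a_8 = 1·-18 + 1·-13 + -1·-6 + -1·-3 = -22
  a_9 = 1·-22 + 1·-18 + -1·-13 + -1·-6 = -21
  a_10 = 1·-21 + 1·-22 + -1·-18 + -1·-13 = -12
  a_11 = 1·-12 + 1·-21 + -1·-22 + -1·-18 = 7
  a_12 = 1·7 + 1·-12 + -1·-21 + -1·-22 = 38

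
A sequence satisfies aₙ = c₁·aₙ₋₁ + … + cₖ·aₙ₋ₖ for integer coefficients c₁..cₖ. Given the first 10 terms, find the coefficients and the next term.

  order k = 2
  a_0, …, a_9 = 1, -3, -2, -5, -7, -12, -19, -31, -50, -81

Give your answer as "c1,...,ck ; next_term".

  a_2 = 1·-3 + 1·1 = -2
  a_3 = 1·-2 + 1·-3 = -5
  a_4 = 1·-5 + 1·-2 = -7
  a_5 = 1·-7 + 1·-5 = -12
  a_6 = 1·-12 + 1·-7 = -19
  a_7 = 1·-19 + 1·-12 = -31
  a_8 = 1·-31 + 1·-19 = -50
  a_9 = 1·-50 + 1·-31 = -81
  a_10 = 1·-81 + 1·-50 = -131

1,1 ; -131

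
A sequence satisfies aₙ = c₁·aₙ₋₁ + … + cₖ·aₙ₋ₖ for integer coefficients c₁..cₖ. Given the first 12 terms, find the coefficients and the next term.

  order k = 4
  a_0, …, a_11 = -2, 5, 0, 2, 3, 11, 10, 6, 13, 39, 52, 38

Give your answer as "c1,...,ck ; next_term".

  a_4 = 1·2 + -1·0 + 1·5 + 2·-2 = 3
  a_5 = 1·3 + -1·2 + 1·0 + 2·5 = 11
  a_6 = 1·11 + -1·3 + 1·2 + 2·0 = 10
  a_7 = 1·10 + -1·11 + 1·3 + 2·2 = 6
  a_8 = 1·6 + -1·10 + 1·11 + 2·3 = 13
  a_9 = 1·13 + -1·6 + 1·10 + 2·11 = 39
  a_10 = 1·39 + -1·13 + 1·6 + 2·10 = 52
  a_11 = 1·52 + -1·39 + 1·13 + 2·6 = 38
  a_12 = 1·38 + -1·52 + 1·39 + 2·13 = 51

1,-1,1,2 ; 51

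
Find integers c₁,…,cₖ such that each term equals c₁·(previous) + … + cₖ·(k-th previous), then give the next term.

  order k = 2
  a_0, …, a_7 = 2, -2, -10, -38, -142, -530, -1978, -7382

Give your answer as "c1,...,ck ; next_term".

  a_2 = 4·-2 + -1·2 = -10
  a_3 = 4·-10 + -1·-2 = -38
  a_4 = 4·-38 + -1·-10 = -142
  a_5 = 4·-142 + -1·-38 = -530
  a_6 = 4·-530 + -1·-142 = -1978
  a_7 = 4·-1978 + -1·-530 = -7382
  a_8 = 4·-7382 + -1·-1978 = -27550

4,-1 ; -27550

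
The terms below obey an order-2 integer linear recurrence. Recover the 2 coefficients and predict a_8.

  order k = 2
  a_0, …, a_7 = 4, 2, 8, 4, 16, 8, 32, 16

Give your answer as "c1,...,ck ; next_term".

  a_2 = 0·2 + 2·4 = 8
  a_3 = 0·8 + 2·2 = 4
  a_4 = 0·4 + 2·8 = 16
  a_5 = 0·16 + 2·4 = 8
  a_6 = 0·8 + 2·16 = 32
  a_7 = 0·32 + 2·8 = 16
  a_8 = 0·16 + 2·32 = 64

0,2 ; 64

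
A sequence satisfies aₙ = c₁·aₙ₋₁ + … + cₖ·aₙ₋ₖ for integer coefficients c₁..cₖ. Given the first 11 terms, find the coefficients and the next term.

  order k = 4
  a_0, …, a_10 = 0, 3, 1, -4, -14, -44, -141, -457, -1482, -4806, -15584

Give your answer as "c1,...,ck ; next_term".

3,1,-1,1 ; -50533

  a_4 = 3·-4 + 1·1 + -1·3 + 1·0 = -14
  a_5 = 3·-14 + 1·-4 + -1·1 + 1·3 = -44
  a_6 = 3·-44 + 1·-14 + -1·-4 + 1·1 = -141
  a_7 = 3·-141 + 1·-44 + -1·-14 + 1·-4 = -457
  a_8 = 3·-457 + 1·-141 + -1·-44 + 1·-14 = -1482
  a_9 = 3·-1482 + 1·-457 + -1·-141 + 1·-44 = -4806
  a_10 = 3·-4806 + 1·-1482 + -1·-457 + 1·-141 = -15584
  a_11 = 3·-15584 + 1·-4806 + -1·-1482 + 1·-457 = -50533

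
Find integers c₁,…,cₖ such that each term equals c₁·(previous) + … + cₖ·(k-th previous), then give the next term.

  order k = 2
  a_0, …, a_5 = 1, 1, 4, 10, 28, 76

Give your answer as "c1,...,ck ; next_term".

  a_2 = 2·1 + 2·1 = 4
  a_3 = 2·4 + 2·1 = 10
  a_4 = 2·10 + 2·4 = 28
  a_5 = 2·28 + 2·10 = 76
  a_6 = 2·76 + 2·28 = 208

2,2 ; 208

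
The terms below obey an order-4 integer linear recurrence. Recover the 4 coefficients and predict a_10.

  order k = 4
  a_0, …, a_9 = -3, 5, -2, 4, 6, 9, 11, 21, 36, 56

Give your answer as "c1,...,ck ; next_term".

  a_4 = 1·4 + 0·-2 + 1·5 + 1·-3 = 6
  a_5 = 1·6 + 0·4 + 1·-2 + 1·5 = 9
  a_6 = 1·9 + 0·6 + 1·4 + 1·-2 = 11
  a_7 = 1·11 + 0·9 + 1·6 + 1·4 = 21
  a_8 = 1·21 + 0·11 + 1·9 + 1·6 = 36
  a_9 = 1·36 + 0·21 + 1·11 + 1·9 = 56
  a_10 = 1·56 + 0·36 + 1·21 + 1·11 = 88

1,0,1,1 ; 88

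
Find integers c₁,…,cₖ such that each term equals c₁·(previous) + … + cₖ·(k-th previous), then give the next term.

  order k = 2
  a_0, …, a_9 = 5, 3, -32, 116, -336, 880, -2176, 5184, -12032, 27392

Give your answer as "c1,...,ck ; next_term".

  a_2 = -4·3 + -4·5 = -32
  a_3 = -4·-32 + -4·3 = 116
  a_4 = -4·116 + -4·-32 = -336
  a_5 = -4·-336 + -4·116 = 880
  a_6 = -4·880 + -4·-336 = -2176
  a_7 = -4·-2176 + -4·880 = 5184
  a_8 = -4·5184 + -4·-2176 = -12032
  a_9 = -4·-12032 + -4·5184 = 27392
  a_10 = -4·27392 + -4·-12032 = -61440

-4,-4 ; -61440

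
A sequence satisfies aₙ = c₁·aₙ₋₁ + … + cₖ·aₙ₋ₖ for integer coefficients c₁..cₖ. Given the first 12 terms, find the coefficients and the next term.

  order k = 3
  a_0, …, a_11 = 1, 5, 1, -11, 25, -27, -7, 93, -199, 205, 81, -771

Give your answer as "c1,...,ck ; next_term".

  a_3 = -2·1 + -2·5 + 1·1 = -11
  a_4 = -2·-11 + -2·1 + 1·5 = 25
  a_5 = -2·25 + -2·-11 + 1·1 = -27
  a_6 = -2·-27 + -2·25 + 1·-11 = -7
  a_7 = -2·-7 + -2·-27 + 1·25 = 93
  a_8 = -2·93 + -2·-7 + 1·-27 = -199
  a_9 = -2·-199 + -2·93 + 1·-7 = 205
  a_10 = -2·205 + -2·-199 + 1·93 = 81
  a_11 = -2·81 + -2·205 + 1·-199 = -771
  a_12 = -2·-771 + -2·81 + 1·205 = 1585

-2,-2,1 ; 1585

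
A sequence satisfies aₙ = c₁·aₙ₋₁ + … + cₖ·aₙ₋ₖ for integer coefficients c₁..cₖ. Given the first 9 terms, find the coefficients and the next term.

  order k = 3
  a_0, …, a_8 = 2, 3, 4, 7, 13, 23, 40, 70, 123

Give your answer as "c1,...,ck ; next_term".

  a_3 = 2·4 + -1·3 + 1·2 = 7
  a_4 = 2·7 + -1·4 + 1·3 = 13
  a_5 = 2·13 + -1·7 + 1·4 = 23
  a_6 = 2·23 + -1·13 + 1·7 = 40
  a_7 = 2·40 + -1·23 + 1·13 = 70
  a_8 = 2·70 + -1·40 + 1·23 = 123
  a_9 = 2·123 + -1·70 + 1·40 = 216

2,-1,1 ; 216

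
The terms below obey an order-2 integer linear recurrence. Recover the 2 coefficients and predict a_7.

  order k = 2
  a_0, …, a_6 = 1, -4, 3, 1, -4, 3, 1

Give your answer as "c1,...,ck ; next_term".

-1,-1 ; -4

  a_2 = -1·-4 + -1·1 = 3
  a_3 = -1·3 + -1·-4 = 1
  a_4 = -1·1 + -1·3 = -4
  a_5 = -1·-4 + -1·1 = 3
  a_6 = -1·3 + -1·-4 = 1
  a_7 = -1·1 + -1·3 = -4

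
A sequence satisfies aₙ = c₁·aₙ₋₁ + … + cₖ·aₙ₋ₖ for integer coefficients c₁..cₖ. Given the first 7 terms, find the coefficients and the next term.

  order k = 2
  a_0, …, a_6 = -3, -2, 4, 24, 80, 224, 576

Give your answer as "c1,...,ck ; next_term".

4,-4 ; 1408

  a_2 = 4·-2 + -4·-3 = 4
  a_3 = 4·4 + -4·-2 = 24
  a_4 = 4·24 + -4·4 = 80
  a_5 = 4·80 + -4·24 = 224
  a_6 = 4·224 + -4·80 = 576
  a_7 = 4·576 + -4·224 = 1408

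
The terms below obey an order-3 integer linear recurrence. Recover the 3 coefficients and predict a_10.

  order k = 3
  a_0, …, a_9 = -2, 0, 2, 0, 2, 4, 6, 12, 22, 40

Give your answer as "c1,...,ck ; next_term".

1,1,1 ; 74

  a_3 = 1·2 + 1·0 + 1·-2 = 0
  a_4 = 1·0 + 1·2 + 1·0 = 2
  a_5 = 1·2 + 1·0 + 1·2 = 4
  a_6 = 1·4 + 1·2 + 1·0 = 6
  a_7 = 1·6 + 1·4 + 1·2 = 12
  a_8 = 1·12 + 1·6 + 1·4 = 22
  a_9 = 1·22 + 1·12 + 1·6 = 40
  a_10 = 1·40 + 1·22 + 1·12 = 74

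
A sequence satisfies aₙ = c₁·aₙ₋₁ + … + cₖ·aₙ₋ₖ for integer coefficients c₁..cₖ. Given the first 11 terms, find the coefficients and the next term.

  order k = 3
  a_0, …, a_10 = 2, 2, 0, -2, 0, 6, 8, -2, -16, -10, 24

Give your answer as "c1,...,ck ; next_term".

  a_3 = 2·0 + -3·2 + 2·2 = -2
  a_4 = 2·-2 + -3·0 + 2·2 = 0
  a_5 = 2·0 + -3·-2 + 2·0 = 6
  a_6 = 2·6 + -3·0 + 2·-2 = 8
  a_7 = 2·8 + -3·6 + 2·0 = -2
  a_8 = 2·-2 + -3·8 + 2·6 = -16
  a_9 = 2·-16 + -3·-2 + 2·8 = -10
  a_10 = 2·-10 + -3·-16 + 2·-2 = 24
  a_11 = 2·24 + -3·-10 + 2·-16 = 46

2,-3,2 ; 46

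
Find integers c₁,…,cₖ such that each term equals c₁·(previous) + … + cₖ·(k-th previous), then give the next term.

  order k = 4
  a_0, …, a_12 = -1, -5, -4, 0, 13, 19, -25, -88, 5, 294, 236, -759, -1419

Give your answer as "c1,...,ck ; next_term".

  a_4 = 1·0 + -4·-4 + 1·-5 + -2·-1 = 13
  a_5 = 1·13 + -4·0 + 1·-4 + -2·-5 = 19
  a_6 = 1·19 + -4·13 + 1·0 + -2·-4 = -25
  a_7 = 1·-25 + -4·19 + 1·13 + -2·0 = -88
  a_8 = 1·-88 + -4·-25 + 1·19 + -2·13 = 5
  a_9 = 1·5 + -4·-88 + 1·-25 + -2·19 = 294
  a_10 = 1·294 + -4·5 + 1·-88 + -2·-25 = 236
  a_11 = 1·236 + -4·294 + 1·5 + -2·-88 = -759
  a_12 = 1·-759 + -4·236 + 1·294 + -2·5 = -1419
  a_13 = 1·-1419 + -4·-759 + 1·236 + -2·294 = 1265

1,-4,1,-2 ; 1265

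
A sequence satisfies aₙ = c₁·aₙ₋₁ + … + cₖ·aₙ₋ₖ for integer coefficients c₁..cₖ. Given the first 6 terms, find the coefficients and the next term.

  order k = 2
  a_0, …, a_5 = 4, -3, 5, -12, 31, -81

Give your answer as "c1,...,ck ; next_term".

  a_2 = -3·-3 + -1·4 = 5
  a_3 = -3·5 + -1·-3 = -12
  a_4 = -3·-12 + -1·5 = 31
  a_5 = -3·31 + -1·-12 = -81
  a_6 = -3·-81 + -1·31 = 212

-3,-1 ; 212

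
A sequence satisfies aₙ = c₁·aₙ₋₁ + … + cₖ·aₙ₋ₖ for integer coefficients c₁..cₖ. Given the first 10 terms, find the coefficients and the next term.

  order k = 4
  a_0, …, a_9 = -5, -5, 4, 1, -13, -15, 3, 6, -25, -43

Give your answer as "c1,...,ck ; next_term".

  a_4 = 1·1 + -1·4 + 1·-5 + 1·-5 = -13
  a_5 = 1·-13 + -1·1 + 1·4 + 1·-5 = -15
  a_6 = 1·-15 + -1·-13 + 1·1 + 1·4 = 3
  a_7 = 1·3 + -1·-15 + 1·-13 + 1·1 = 6
  a_8 = 1·6 + -1·3 + 1·-15 + 1·-13 = -25
  a_9 = 1·-25 + -1·6 + 1·3 + 1·-15 = -43
  a_10 = 1·-43 + -1·-25 + 1·6 + 1·3 = -9

1,-1,1,1 ; -9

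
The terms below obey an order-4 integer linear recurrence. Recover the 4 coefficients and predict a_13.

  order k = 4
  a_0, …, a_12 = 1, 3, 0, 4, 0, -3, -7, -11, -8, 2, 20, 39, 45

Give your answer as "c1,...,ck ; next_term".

1,0,-1,-1 ; 23

  a_4 = 1·4 + 0·0 + -1·3 + -1·1 = 0
  a_5 = 1·0 + 0·4 + -1·0 + -1·3 = -3
  a_6 = 1·-3 + 0·0 + -1·4 + -1·0 = -7
  a_7 = 1·-7 + 0·-3 + -1·0 + -1·4 = -11
  a_8 = 1·-11 + 0·-7 + -1·-3 + -1·0 = -8
  a_9 = 1·-8 + 0·-11 + -1·-7 + -1·-3 = 2
  a_10 = 1·2 + 0·-8 + -1·-11 + -1·-7 = 20
  a_11 = 1·20 + 0·2 + -1·-8 + -1·-11 = 39
  a_12 = 1·39 + 0·20 + -1·2 + -1·-8 = 45
  a_13 = 1·45 + 0·39 + -1·20 + -1·2 = 23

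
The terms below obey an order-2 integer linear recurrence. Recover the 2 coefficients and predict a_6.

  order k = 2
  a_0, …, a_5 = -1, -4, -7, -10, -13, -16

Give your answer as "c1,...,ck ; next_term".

  a_2 = 2·-4 + -1·-1 = -7
  a_3 = 2·-7 + -1·-4 = -10
  a_4 = 2·-10 + -1·-7 = -13
  a_5 = 2·-13 + -1·-10 = -16
  a_6 = 2·-16 + -1·-13 = -19

2,-1 ; -19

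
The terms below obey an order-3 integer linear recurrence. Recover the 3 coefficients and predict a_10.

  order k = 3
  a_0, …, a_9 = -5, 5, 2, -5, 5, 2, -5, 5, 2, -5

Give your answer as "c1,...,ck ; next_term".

  a_3 = 0·2 + 0·5 + 1·-5 = -5
  a_4 = 0·-5 + 0·2 + 1·5 = 5
  a_5 = 0·5 + 0·-5 + 1·2 = 2
  a_6 = 0·2 + 0·5 + 1·-5 = -5
  a_7 = 0·-5 + 0·2 + 1·5 = 5
  a_8 = 0·5 + 0·-5 + 1·2 = 2
  a_9 = 0·2 + 0·5 + 1·-5 = -5
  a_10 = 0·-5 + 0·2 + 1·5 = 5

0,0,1 ; 5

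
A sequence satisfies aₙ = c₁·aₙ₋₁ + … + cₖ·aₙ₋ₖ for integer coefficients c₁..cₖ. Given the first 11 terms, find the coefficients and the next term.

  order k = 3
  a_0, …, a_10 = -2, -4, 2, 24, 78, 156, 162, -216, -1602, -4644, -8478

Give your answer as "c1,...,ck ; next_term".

3,-3,-3 ; -6696

  a_3 = 3·2 + -3·-4 + -3·-2 = 24
  a_4 = 3·24 + -3·2 + -3·-4 = 78
  a_5 = 3·78 + -3·24 + -3·2 = 156
  a_6 = 3·156 + -3·78 + -3·24 = 162
  a_7 = 3·162 + -3·156 + -3·78 = -216
  a_8 = 3·-216 + -3·162 + -3·156 = -1602
  a_9 = 3·-1602 + -3·-216 + -3·162 = -4644
  a_10 = 3·-4644 + -3·-1602 + -3·-216 = -8478
  a_11 = 3·-8478 + -3·-4644 + -3·-1602 = -6696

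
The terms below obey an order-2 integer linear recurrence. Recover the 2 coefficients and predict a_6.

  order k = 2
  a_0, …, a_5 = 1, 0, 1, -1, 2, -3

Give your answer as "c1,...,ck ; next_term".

-1,1 ; 5

  a_2 = -1·0 + 1·1 = 1
  a_3 = -1·1 + 1·0 = -1
  a_4 = -1·-1 + 1·1 = 2
  a_5 = -1·2 + 1·-1 = -3
  a_6 = -1·-3 + 1·2 = 5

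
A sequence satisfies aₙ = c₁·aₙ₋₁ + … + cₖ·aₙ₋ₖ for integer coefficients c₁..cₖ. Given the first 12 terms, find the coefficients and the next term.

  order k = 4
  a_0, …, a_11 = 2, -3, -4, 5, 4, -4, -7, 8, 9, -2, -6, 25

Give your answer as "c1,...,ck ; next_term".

1,1,1,3 ; 44

  a_4 = 1·5 + 1·-4 + 1·-3 + 3·2 = 4
  a_5 = 1·4 + 1·5 + 1·-4 + 3·-3 = -4
  a_6 = 1·-4 + 1·4 + 1·5 + 3·-4 = -7
  a_7 = 1·-7 + 1·-4 + 1·4 + 3·5 = 8
  a_8 = 1·8 + 1·-7 + 1·-4 + 3·4 = 9
  a_9 = 1·9 + 1·8 + 1·-7 + 3·-4 = -2
  a_10 = 1·-2 + 1·9 + 1·8 + 3·-7 = -6
  a_11 = 1·-6 + 1·-2 + 1·9 + 3·8 = 25
  a_12 = 1·25 + 1·-6 + 1·-2 + 3·9 = 44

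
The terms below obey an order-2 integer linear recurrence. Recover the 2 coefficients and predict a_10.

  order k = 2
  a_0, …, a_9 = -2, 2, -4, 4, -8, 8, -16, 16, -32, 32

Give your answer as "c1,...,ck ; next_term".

0,2 ; -64

  a_2 = 0·2 + 2·-2 = -4
  a_3 = 0·-4 + 2·2 = 4
  a_4 = 0·4 + 2·-4 = -8
  a_5 = 0·-8 + 2·4 = 8
  a_6 = 0·8 + 2·-8 = -16
  a_7 = 0·-16 + 2·8 = 16
  a_8 = 0·16 + 2·-16 = -32
  a_9 = 0·-32 + 2·16 = 32
  a_10 = 0·32 + 2·-32 = -64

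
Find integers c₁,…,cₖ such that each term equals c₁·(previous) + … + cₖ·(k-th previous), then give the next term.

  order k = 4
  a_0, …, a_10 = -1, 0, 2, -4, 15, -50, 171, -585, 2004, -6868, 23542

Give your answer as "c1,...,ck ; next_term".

  a_4 = -4·-4 + -1·2 + 3·0 + -1·-1 = 15
  a_5 = -4·15 + -1·-4 + 3·2 + -1·0 = -50
  a_6 = -4·-50 + -1·15 + 3·-4 + -1·2 = 171
  a_7 = -4·171 + -1·-50 + 3·15 + -1·-4 = -585
  a_8 = -4·-585 + -1·171 + 3·-50 + -1·15 = 2004
  a_9 = -4·2004 + -1·-585 + 3·171 + -1·-50 = -6868
  a_10 = -4·-6868 + -1·2004 + 3·-585 + -1·171 = 23542
  a_11 = -4·23542 + -1·-6868 + 3·2004 + -1·-585 = -80703

-4,-1,3,-1 ; -80703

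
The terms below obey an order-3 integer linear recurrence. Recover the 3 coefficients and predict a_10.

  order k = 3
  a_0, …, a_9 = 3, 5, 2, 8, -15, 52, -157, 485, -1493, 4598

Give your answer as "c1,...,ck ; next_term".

  a_3 = -2·2 + 3·5 + -1·3 = 8
  a_4 = -2·8 + 3·2 + -1·5 = -15
  a_5 = -2·-15 + 3·8 + -1·2 = 52
  a_6 = -2·52 + 3·-15 + -1·8 = -157
  a_7 = -2·-157 + 3·52 + -1·-15 = 485
  a_8 = -2·485 + 3·-157 + -1·52 = -1493
  a_9 = -2·-1493 + 3·485 + -1·-157 = 4598
  a_10 = -2·4598 + 3·-1493 + -1·485 = -14160

-2,3,-1 ; -14160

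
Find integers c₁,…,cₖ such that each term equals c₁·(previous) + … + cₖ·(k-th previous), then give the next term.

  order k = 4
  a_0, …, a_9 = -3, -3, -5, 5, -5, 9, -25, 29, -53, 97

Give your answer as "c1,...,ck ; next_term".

0,1,-2,2 ; -161

  a_4 = 0·5 + 1·-5 + -2·-3 + 2·-3 = -5
  a_5 = 0·-5 + 1·5 + -2·-5 + 2·-3 = 9
  a_6 = 0·9 + 1·-5 + -2·5 + 2·-5 = -25
  a_7 = 0·-25 + 1·9 + -2·-5 + 2·5 = 29
  a_8 = 0·29 + 1·-25 + -2·9 + 2·-5 = -53
  a_9 = 0·-53 + 1·29 + -2·-25 + 2·9 = 97
  a_10 = 0·97 + 1·-53 + -2·29 + 2·-25 = -161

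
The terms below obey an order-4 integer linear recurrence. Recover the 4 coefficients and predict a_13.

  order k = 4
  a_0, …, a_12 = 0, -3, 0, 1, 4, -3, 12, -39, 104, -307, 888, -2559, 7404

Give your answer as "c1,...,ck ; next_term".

  a_4 = -2·1 + 2·0 + -2·-3 + -1·0 = 4
  a_5 = -2·4 + 2·1 + -2·0 + -1·-3 = -3
  a_6 = -2·-3 + 2·4 + -2·1 + -1·0 = 12
  a_7 = -2·12 + 2·-3 + -2·4 + -1·1 = -39
  a_8 = -2·-39 + 2·12 + -2·-3 + -1·4 = 104
  a_9 = -2·104 + 2·-39 + -2·12 + -1·-3 = -307
  a_10 = -2·-307 + 2·104 + -2·-39 + -1·12 = 888
  a_11 = -2·888 + 2·-307 + -2·104 + -1·-39 = -2559
  a_12 = -2·-2559 + 2·888 + -2·-307 + -1·104 = 7404
  a_13 = -2·7404 + 2·-2559 + -2·888 + -1·-307 = -21395

-2,2,-2,-1 ; -21395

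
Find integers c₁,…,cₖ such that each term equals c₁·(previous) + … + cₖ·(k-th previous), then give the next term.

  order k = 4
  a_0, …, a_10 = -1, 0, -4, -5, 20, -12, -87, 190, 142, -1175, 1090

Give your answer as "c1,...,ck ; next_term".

  a_4 = -1·-5 + -4·-4 + 3·0 + 1·-1 = 20
  a_5 = -1·20 + -4·-5 + 3·-4 + 1·0 = -12
  a_6 = -1·-12 + -4·20 + 3·-5 + 1·-4 = -87
  a_7 = -1·-87 + -4·-12 + 3·20 + 1·-5 = 190
  a_8 = -1·190 + -4·-87 + 3·-12 + 1·20 = 142
  a_9 = -1·142 + -4·190 + 3·-87 + 1·-12 = -1175
  a_10 = -1·-1175 + -4·142 + 3·190 + 1·-87 = 1090
  a_11 = -1·1090 + -4·-1175 + 3·142 + 1·190 = 4226

-1,-4,3,1 ; 4226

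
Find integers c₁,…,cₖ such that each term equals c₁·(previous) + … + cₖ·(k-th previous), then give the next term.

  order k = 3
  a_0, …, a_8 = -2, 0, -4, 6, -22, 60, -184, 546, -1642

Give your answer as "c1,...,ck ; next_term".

  a_3 = -3·-4 + 1·0 + 3·-2 = 6
  a_4 = -3·6 + 1·-4 + 3·0 = -22
  a_5 = -3·-22 + 1·6 + 3·-4 = 60
  a_6 = -3·60 + 1·-22 + 3·6 = -184
  a_7 = -3·-184 + 1·60 + 3·-22 = 546
  a_8 = -3·546 + 1·-184 + 3·60 = -1642
  a_9 = -3·-1642 + 1·546 + 3·-184 = 4920

-3,1,3 ; 4920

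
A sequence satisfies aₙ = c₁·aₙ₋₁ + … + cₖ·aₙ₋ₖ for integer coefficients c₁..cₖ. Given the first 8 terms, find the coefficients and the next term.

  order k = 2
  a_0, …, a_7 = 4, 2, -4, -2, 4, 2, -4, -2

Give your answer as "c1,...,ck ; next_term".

0,-1 ; 4

  a_2 = 0·2 + -1·4 = -4
  a_3 = 0·-4 + -1·2 = -2
  a_4 = 0·-2 + -1·-4 = 4
  a_5 = 0·4 + -1·-2 = 2
  a_6 = 0·2 + -1·4 = -4
  a_7 = 0·-4 + -1·2 = -2
  a_8 = 0·-2 + -1·-4 = 4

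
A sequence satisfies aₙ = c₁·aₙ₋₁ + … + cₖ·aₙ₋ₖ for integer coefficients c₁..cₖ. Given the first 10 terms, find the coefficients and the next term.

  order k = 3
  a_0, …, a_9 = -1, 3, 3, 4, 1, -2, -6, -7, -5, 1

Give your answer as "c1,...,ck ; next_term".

  a_3 = 1·3 + 0·3 + -1·-1 = 4
  a_4 = 1·4 + 0·3 + -1·3 = 1
  a_5 = 1·1 + 0·4 + -1·3 = -2
  a_6 = 1·-2 + 0·1 + -1·4 = -6
  a_7 = 1·-6 + 0·-2 + -1·1 = -7
  a_8 = 1·-7 + 0·-6 + -1·-2 = -5
  a_9 = 1·-5 + 0·-7 + -1·-6 = 1
  a_10 = 1·1 + 0·-5 + -1·-7 = 8

1,0,-1 ; 8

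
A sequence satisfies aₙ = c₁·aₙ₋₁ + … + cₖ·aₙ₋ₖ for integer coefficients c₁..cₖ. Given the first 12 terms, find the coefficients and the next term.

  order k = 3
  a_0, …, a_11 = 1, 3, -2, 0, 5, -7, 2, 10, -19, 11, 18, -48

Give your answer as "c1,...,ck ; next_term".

  a_3 = -1·-2 + -1·3 + 1·1 = 0
  a_4 = -1·0 + -1·-2 + 1·3 = 5
  a_5 = -1·5 + -1·0 + 1·-2 = -7
  a_6 = -1·-7 + -1·5 + 1·0 = 2
  a_7 = -1·2 + -1·-7 + 1·5 = 10
  a_8 = -1·10 + -1·2 + 1·-7 = -19
  a_9 = -1·-19 + -1·10 + 1·2 = 11
  a_10 = -1·11 + -1·-19 + 1·10 = 18
  a_11 = -1·18 + -1·11 + 1·-19 = -48
  a_12 = -1·-48 + -1·18 + 1·11 = 41

-1,-1,1 ; 41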